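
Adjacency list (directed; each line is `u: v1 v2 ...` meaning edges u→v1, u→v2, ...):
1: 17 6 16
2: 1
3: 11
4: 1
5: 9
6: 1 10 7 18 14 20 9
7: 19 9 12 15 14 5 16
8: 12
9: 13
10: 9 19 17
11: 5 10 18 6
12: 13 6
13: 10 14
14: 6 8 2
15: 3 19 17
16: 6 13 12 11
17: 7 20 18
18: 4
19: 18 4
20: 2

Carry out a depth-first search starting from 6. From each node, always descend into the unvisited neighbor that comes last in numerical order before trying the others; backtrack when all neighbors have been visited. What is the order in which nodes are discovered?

Visit 6
6 → 20
20 → 2
2 → 1
1 → 17
17 → 18
18 → 4
17 → 7
7 → 19
7 → 16
16 → 13
13 → 14
14 → 8
8 → 12
13 → 10
10 → 9
16 → 11
11 → 5
7 → 15
15 → 3

6 -> 20 -> 2 -> 1 -> 17 -> 18 -> 4 -> 7 -> 19 -> 16 -> 13 -> 14 -> 8 -> 12 -> 10 -> 9 -> 11 -> 5 -> 15 -> 3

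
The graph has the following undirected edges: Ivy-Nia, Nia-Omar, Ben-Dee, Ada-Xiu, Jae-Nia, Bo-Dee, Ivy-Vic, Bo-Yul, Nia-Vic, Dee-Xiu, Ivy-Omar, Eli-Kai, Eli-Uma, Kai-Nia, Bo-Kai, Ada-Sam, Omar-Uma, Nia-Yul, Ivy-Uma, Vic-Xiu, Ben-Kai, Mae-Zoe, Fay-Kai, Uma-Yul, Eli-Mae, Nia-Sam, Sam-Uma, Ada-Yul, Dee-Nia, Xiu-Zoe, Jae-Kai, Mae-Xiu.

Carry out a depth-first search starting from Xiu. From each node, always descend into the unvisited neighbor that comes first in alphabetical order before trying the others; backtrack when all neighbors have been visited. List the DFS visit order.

Xiu Ada Sam Nia Dee Ben Kai Bo Yul Uma Eli Mae Zoe Ivy Omar Vic Fay Jae

Visit Xiu
Xiu → Ada
Ada → Sam
Sam → Nia
Nia → Dee
Dee → Ben
Ben → Kai
Kai → Bo
Bo → Yul
Yul → Uma
Uma → Eli
Eli → Mae
Mae → Zoe
Uma → Ivy
Ivy → Omar
Ivy → Vic
Kai → Fay
Kai → Jae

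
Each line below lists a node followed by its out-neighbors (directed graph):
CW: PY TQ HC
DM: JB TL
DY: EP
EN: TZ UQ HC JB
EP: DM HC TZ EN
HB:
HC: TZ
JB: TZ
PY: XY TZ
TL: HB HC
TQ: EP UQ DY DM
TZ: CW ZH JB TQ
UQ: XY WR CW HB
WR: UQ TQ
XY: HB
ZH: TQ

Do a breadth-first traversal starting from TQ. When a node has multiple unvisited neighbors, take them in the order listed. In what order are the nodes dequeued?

TQ → EP → UQ → DY → DM → HC → TZ → EN → XY → WR → CW → HB → JB → TL → ZH → PY

Visit TQ; enqueue EP, UQ, DY, DM → queue [EP, UQ, DY, DM]
Visit EP; enqueue HC, TZ, EN → queue [UQ, DY, DM, HC, TZ, EN]
Visit UQ; enqueue XY, WR, CW, HB → queue [DY, DM, HC, TZ, EN, XY, WR, CW, HB]
Visit DY → queue [DM, HC, TZ, EN, XY, WR, CW, HB]
Visit DM; enqueue JB, TL → queue [HC, TZ, EN, XY, WR, CW, HB, JB, TL]
Visit HC → queue [TZ, EN, XY, WR, CW, HB, JB, TL]
Visit TZ; enqueue ZH → queue [EN, XY, WR, CW, HB, JB, TL, ZH]
Visit EN → queue [XY, WR, CW, HB, JB, TL, ZH]
Visit XY → queue [WR, CW, HB, JB, TL, ZH]
Visit WR → queue [CW, HB, JB, TL, ZH]
Visit CW; enqueue PY → queue [HB, JB, TL, ZH, PY]
Visit HB → queue [JB, TL, ZH, PY]
Visit JB → queue [TL, ZH, PY]
Visit TL → queue [ZH, PY]
Visit ZH → queue [PY]
Visit PY → queue []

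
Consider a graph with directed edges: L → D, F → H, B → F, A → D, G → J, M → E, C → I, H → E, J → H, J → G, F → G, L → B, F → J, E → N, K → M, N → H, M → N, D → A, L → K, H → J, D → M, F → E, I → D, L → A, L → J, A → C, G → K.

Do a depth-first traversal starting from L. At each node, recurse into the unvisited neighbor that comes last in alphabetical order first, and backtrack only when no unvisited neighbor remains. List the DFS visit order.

L K M N H J G E D A C I B F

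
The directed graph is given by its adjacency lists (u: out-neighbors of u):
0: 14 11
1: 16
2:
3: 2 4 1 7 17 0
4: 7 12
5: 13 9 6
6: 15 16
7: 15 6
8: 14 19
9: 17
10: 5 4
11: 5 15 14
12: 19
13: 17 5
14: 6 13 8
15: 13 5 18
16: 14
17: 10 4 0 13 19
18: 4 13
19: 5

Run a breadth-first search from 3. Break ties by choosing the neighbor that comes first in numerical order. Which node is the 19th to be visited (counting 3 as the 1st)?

18

Visit 3; enqueue 0, 1, 2, 4, 7, 17 → queue [0, 1, 2, 4, 7, 17]
Visit 0; enqueue 11, 14 → queue [1, 2, 4, 7, 17, 11, 14]
Visit 1; enqueue 16 → queue [2, 4, 7, 17, 11, 14, 16]
Visit 2 → queue [4, 7, 17, 11, 14, 16]
Visit 4; enqueue 12 → queue [7, 17, 11, 14, 16, 12]
Visit 7; enqueue 6, 15 → queue [17, 11, 14, 16, 12, 6, 15]
Visit 17; enqueue 10, 13, 19 → queue [11, 14, 16, 12, 6, 15, 10, 13, 19]
Visit 11; enqueue 5 → queue [14, 16, 12, 6, 15, 10, 13, 19, 5]
Visit 14; enqueue 8 → queue [16, 12, 6, 15, 10, 13, 19, 5, 8]
Visit 16 → queue [12, 6, 15, 10, 13, 19, 5, 8]
Visit 12 → queue [6, 15, 10, 13, 19, 5, 8]
Visit 6 → queue [15, 10, 13, 19, 5, 8]
Visit 15; enqueue 18 → queue [10, 13, 19, 5, 8, 18]
Visit 10 → queue [13, 19, 5, 8, 18]
Visit 13 → queue [19, 5, 8, 18]
Visit 19 → queue [5, 8, 18]
Visit 5; enqueue 9 → queue [8, 18, 9]
Visit 8 → queue [18, 9]
Visit 18 → queue [9]
Visit 9 → queue []

Visit order: 3, 0, 1, 2, 4, 7, 17, 11, 14, 16, 12, 6, 15, 10, 13, 19, 5, 8, 18, 9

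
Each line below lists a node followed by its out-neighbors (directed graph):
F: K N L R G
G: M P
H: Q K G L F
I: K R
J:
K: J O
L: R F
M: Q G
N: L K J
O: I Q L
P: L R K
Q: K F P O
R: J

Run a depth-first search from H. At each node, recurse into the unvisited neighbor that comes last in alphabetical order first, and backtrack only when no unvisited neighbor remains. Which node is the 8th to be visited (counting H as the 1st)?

Visit H
H → Q
Q → P
P → R
R → J
P → L
L → F
F → N
N → K
K → O
O → I
F → G
G → M

Visit order: H, Q, P, R, J, L, F, N, K, O, I, G, M

N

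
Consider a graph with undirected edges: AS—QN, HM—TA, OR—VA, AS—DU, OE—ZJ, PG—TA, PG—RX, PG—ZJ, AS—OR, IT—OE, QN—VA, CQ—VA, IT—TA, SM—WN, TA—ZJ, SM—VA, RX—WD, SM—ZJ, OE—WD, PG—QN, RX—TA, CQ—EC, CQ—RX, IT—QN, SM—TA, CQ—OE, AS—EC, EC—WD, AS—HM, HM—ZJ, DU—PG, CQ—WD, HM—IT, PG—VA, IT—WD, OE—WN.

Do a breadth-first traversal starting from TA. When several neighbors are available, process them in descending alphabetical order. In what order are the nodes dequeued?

Visit TA; enqueue ZJ, SM, RX, PG, IT, HM → queue [ZJ, SM, RX, PG, IT, HM]
Visit ZJ; enqueue OE → queue [SM, RX, PG, IT, HM, OE]
Visit SM; enqueue WN, VA → queue [RX, PG, IT, HM, OE, WN, VA]
Visit RX; enqueue WD, CQ → queue [PG, IT, HM, OE, WN, VA, WD, CQ]
Visit PG; enqueue QN, DU → queue [IT, HM, OE, WN, VA, WD, CQ, QN, DU]
Visit IT → queue [HM, OE, WN, VA, WD, CQ, QN, DU]
Visit HM; enqueue AS → queue [OE, WN, VA, WD, CQ, QN, DU, AS]
Visit OE → queue [WN, VA, WD, CQ, QN, DU, AS]
Visit WN → queue [VA, WD, CQ, QN, DU, AS]
Visit VA; enqueue OR → queue [WD, CQ, QN, DU, AS, OR]
Visit WD; enqueue EC → queue [CQ, QN, DU, AS, OR, EC]
Visit CQ → queue [QN, DU, AS, OR, EC]
Visit QN → queue [DU, AS, OR, EC]
Visit DU → queue [AS, OR, EC]
Visit AS → queue [OR, EC]
Visit OR → queue [EC]
Visit EC → queue []

TA -> ZJ -> SM -> RX -> PG -> IT -> HM -> OE -> WN -> VA -> WD -> CQ -> QN -> DU -> AS -> OR -> EC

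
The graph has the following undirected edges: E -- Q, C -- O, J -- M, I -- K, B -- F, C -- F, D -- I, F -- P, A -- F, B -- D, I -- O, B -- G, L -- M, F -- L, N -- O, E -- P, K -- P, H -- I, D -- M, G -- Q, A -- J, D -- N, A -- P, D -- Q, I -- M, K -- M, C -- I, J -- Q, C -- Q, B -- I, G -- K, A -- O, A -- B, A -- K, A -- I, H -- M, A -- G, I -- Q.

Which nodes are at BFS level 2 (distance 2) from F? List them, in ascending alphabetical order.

Level 0: F
Level 1: A, B, C, L, P
Level 2: D, E, G, I, J, K, M, O, Q
Level 3: H, N

D, E, G, I, J, K, M, O, Q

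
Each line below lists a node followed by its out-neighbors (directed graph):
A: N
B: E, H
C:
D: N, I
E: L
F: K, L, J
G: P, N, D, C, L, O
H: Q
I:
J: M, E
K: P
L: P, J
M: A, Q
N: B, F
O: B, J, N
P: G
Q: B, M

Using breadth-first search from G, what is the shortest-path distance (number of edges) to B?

Level 0: G
Level 1: C, D, L, N, O, P
Level 2: B, F, I, J
Level 3: E, H, K, M
Level 4: A, Q
B first appears at level 2.

2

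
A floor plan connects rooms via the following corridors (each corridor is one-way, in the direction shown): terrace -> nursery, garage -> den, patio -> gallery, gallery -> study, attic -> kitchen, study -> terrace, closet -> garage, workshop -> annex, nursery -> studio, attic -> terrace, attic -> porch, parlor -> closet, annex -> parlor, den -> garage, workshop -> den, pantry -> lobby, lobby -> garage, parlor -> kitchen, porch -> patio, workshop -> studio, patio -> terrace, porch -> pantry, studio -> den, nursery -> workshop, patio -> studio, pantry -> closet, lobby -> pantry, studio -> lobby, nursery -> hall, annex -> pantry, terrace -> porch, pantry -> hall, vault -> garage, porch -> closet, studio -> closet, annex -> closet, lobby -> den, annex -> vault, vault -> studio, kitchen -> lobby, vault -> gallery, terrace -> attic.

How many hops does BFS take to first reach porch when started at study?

2

Level 0: study
Level 1: terrace
Level 2: attic, nursery, porch
Level 3: closet, hall, kitchen, pantry, patio, studio, workshop
Level 4: annex, den, gallery, garage, lobby
Level 5: parlor, vault
porch first appears at level 2.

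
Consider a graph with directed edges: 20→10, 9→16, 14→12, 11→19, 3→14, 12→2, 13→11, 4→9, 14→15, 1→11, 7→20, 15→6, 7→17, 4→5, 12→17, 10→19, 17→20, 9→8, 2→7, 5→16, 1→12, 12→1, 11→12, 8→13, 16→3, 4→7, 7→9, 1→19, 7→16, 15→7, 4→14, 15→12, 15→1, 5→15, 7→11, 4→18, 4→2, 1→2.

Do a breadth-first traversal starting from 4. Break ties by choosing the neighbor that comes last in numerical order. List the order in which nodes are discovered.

4 18 14 9 7 5 2 15 12 16 8 20 17 11 6 1 3 13 10 19

Visit 4; enqueue 18, 14, 9, 7, 5, 2 → queue [18, 14, 9, 7, 5, 2]
Visit 18 → queue [14, 9, 7, 5, 2]
Visit 14; enqueue 15, 12 → queue [9, 7, 5, 2, 15, 12]
Visit 9; enqueue 16, 8 → queue [7, 5, 2, 15, 12, 16, 8]
Visit 7; enqueue 20, 17, 11 → queue [5, 2, 15, 12, 16, 8, 20, 17, 11]
Visit 5 → queue [2, 15, 12, 16, 8, 20, 17, 11]
Visit 2 → queue [15, 12, 16, 8, 20, 17, 11]
Visit 15; enqueue 6, 1 → queue [12, 16, 8, 20, 17, 11, 6, 1]
Visit 12 → queue [16, 8, 20, 17, 11, 6, 1]
Visit 16; enqueue 3 → queue [8, 20, 17, 11, 6, 1, 3]
Visit 8; enqueue 13 → queue [20, 17, 11, 6, 1, 3, 13]
Visit 20; enqueue 10 → queue [17, 11, 6, 1, 3, 13, 10]
Visit 17 → queue [11, 6, 1, 3, 13, 10]
Visit 11; enqueue 19 → queue [6, 1, 3, 13, 10, 19]
Visit 6 → queue [1, 3, 13, 10, 19]
Visit 1 → queue [3, 13, 10, 19]
Visit 3 → queue [13, 10, 19]
Visit 13 → queue [10, 19]
Visit 10 → queue [19]
Visit 19 → queue []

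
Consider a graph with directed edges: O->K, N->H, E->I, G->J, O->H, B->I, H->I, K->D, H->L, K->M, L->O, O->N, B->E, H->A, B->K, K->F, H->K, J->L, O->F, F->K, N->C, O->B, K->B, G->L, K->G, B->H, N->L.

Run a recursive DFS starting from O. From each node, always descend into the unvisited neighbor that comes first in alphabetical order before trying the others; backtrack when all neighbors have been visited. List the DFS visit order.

Visit O
O → B
B → E
E → I
B → H
H → A
H → K
K → D
K → F
K → G
G → J
J → L
K → M
O → N
N → C

O → B → E → I → H → A → K → D → F → G → J → L → M → N → C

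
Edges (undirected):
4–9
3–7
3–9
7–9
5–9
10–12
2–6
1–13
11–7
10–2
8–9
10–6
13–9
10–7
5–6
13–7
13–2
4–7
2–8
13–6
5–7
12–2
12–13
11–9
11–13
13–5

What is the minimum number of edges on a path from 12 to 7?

2

Level 0: 12
Level 1: 2, 10, 13
Level 2: 1, 5, 6, 7, 8, 9, 11
Level 3: 3, 4
7 first appears at level 2.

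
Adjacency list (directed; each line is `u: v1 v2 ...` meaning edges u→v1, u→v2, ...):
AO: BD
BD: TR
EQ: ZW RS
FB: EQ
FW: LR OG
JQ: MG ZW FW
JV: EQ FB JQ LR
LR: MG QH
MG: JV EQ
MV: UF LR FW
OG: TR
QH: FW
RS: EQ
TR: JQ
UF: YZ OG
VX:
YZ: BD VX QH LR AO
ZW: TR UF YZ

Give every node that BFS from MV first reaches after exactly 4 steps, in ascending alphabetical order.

Level 0: MV
Level 1: FW, LR, UF
Level 2: MG, OG, QH, YZ
Level 3: AO, BD, EQ, JV, TR, VX
Level 4: FB, JQ, RS, ZW

FB, JQ, RS, ZW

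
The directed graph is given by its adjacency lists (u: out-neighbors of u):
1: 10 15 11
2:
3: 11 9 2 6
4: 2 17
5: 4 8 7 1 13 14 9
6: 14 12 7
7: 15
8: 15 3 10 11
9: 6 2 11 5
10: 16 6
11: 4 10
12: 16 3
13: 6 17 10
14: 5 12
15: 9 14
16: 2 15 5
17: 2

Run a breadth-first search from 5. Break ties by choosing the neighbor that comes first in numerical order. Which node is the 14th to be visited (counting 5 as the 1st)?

Visit 5; enqueue 1, 4, 7, 8, 9, 13, 14 → queue [1, 4, 7, 8, 9, 13, 14]
Visit 1; enqueue 10, 11, 15 → queue [4, 7, 8, 9, 13, 14, 10, 11, 15]
Visit 4; enqueue 2, 17 → queue [7, 8, 9, 13, 14, 10, 11, 15, 2, 17]
Visit 7 → queue [8, 9, 13, 14, 10, 11, 15, 2, 17]
Visit 8; enqueue 3 → queue [9, 13, 14, 10, 11, 15, 2, 17, 3]
Visit 9; enqueue 6 → queue [13, 14, 10, 11, 15, 2, 17, 3, 6]
Visit 13 → queue [14, 10, 11, 15, 2, 17, 3, 6]
Visit 14; enqueue 12 → queue [10, 11, 15, 2, 17, 3, 6, 12]
Visit 10; enqueue 16 → queue [11, 15, 2, 17, 3, 6, 12, 16]
Visit 11 → queue [15, 2, 17, 3, 6, 12, 16]
Visit 15 → queue [2, 17, 3, 6, 12, 16]
Visit 2 → queue [17, 3, 6, 12, 16]
Visit 17 → queue [3, 6, 12, 16]
Visit 3 → queue [6, 12, 16]
Visit 6 → queue [12, 16]
Visit 12 → queue [16]
Visit 16 → queue []

Visit order: 5, 1, 4, 7, 8, 9, 13, 14, 10, 11, 15, 2, 17, 3, 6, 12, 16

3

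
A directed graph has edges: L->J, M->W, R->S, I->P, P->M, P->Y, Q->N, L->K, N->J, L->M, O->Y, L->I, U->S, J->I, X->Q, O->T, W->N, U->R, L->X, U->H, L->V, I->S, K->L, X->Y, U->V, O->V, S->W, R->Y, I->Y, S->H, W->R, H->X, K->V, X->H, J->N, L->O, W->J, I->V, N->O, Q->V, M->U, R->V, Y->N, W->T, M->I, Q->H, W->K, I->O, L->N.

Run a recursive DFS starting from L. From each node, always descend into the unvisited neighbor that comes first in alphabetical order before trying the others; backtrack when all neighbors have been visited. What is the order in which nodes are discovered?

L, I, O, T, V, Y, N, J, P, M, U, H, X, Q, R, S, W, K

Visit L
L → I
I → O
O → T
O → V
O → Y
Y → N
N → J
I → P
P → M
M → U
U → H
H → X
X → Q
U → R
R → S
S → W
W → K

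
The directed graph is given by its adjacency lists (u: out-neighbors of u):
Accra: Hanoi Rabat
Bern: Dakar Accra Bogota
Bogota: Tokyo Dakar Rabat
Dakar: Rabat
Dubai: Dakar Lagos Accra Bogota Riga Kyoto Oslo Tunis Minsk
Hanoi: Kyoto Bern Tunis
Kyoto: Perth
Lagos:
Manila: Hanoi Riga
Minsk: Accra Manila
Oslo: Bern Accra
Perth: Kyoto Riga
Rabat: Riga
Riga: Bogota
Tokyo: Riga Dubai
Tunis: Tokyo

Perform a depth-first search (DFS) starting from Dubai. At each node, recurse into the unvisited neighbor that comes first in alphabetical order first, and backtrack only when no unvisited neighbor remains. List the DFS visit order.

Dubai -> Accra -> Hanoi -> Bern -> Bogota -> Dakar -> Rabat -> Riga -> Tokyo -> Kyoto -> Perth -> Tunis -> Lagos -> Minsk -> Manila -> Oslo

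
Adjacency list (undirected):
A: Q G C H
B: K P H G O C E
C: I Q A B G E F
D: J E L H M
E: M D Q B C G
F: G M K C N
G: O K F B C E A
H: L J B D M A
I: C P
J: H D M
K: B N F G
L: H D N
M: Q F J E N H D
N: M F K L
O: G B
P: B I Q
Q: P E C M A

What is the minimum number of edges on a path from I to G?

Level 0: I
Level 1: C, P
Level 2: A, B, E, F, G, Q
Level 3: D, H, K, M, N, O
Level 4: J, L
G first appears at level 2.

2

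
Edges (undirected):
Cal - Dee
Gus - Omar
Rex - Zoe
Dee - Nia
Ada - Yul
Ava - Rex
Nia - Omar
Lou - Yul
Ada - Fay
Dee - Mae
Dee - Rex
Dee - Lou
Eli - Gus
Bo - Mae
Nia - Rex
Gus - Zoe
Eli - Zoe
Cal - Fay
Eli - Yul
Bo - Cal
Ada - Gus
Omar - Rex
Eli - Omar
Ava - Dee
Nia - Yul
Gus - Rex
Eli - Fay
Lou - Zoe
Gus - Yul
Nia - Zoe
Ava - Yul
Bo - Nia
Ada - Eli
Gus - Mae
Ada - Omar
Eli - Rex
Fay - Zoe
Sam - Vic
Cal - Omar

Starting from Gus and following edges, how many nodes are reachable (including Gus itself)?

BFS from Gus visits: Gus, Ada, Eli, Mae, Omar, Rex, Yul, Zoe, Fay, Bo, Dee, Cal, Nia, Ava, Lou
Reachable nodes: 15 of 17 total.

15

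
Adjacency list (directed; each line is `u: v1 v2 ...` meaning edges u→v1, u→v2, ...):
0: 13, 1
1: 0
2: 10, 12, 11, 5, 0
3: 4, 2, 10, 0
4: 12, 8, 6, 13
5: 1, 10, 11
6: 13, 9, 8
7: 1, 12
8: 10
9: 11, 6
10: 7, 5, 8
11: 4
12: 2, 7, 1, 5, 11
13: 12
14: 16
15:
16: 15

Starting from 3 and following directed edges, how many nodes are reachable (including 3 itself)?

14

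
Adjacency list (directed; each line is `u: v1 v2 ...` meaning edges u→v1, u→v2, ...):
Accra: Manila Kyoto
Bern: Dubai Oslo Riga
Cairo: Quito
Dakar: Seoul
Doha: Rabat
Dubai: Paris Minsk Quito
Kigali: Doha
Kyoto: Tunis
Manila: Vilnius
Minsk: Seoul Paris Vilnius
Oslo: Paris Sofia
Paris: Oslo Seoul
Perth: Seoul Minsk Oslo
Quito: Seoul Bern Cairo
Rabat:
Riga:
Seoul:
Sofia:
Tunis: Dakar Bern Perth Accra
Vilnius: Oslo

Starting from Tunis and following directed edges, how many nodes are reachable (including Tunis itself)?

17

BFS from Tunis visits: Tunis, Dakar, Bern, Perth, Accra, Seoul, Dubai, Oslo, Riga, Minsk, Manila, Kyoto, Paris, Quito, Sofia, Vilnius, Cairo
Reachable nodes: 17 of 20 total.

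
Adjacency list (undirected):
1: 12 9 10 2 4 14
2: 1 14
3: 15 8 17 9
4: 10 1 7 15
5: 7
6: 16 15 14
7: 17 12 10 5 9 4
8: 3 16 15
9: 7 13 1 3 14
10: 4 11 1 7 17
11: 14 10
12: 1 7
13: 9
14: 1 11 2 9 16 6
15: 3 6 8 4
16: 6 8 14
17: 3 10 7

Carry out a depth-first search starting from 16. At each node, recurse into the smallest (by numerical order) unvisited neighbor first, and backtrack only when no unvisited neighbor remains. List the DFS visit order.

Visit 16
16 → 6
6 → 14
14 → 1
1 → 2
1 → 4
4 → 7
7 → 5
7 → 9
9 → 3
3 → 8
8 → 15
3 → 17
17 → 10
10 → 11
9 → 13
7 → 12

16 6 14 1 2 4 7 5 9 3 8 15 17 10 11 13 12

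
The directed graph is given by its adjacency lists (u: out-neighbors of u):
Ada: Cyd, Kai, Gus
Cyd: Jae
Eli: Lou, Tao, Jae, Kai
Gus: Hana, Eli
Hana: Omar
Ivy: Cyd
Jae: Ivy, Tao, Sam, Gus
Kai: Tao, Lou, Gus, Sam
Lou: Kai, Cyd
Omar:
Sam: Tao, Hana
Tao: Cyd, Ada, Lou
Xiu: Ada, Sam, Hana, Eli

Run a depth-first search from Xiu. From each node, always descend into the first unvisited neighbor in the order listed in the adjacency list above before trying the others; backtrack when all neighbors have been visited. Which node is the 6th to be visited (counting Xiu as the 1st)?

Visit Xiu
Xiu → Ada
Ada → Cyd
Cyd → Jae
Jae → Ivy
Jae → Tao
Tao → Lou
Lou → Kai
Kai → Gus
Gus → Hana
Hana → Omar
Gus → Eli
Kai → Sam

Visit order: Xiu, Ada, Cyd, Jae, Ivy, Tao, Lou, Kai, Gus, Hana, Omar, Eli, Sam

Tao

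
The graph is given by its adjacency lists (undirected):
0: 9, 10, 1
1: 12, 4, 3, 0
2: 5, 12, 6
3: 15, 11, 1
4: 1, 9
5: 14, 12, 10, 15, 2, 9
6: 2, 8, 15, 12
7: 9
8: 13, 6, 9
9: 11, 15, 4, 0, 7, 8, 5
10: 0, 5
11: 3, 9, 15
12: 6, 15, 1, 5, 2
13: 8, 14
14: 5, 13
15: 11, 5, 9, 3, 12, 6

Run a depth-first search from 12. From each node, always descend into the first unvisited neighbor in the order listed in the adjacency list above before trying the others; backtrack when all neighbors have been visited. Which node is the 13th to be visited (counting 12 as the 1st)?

4

Visit 12
12 → 6
6 → 2
2 → 5
5 → 14
14 → 13
13 → 8
8 → 9
9 → 11
11 → 3
3 → 15
3 → 1
1 → 4
1 → 0
0 → 10
9 → 7

Visit order: 12, 6, 2, 5, 14, 13, 8, 9, 11, 3, 15, 1, 4, 0, 10, 7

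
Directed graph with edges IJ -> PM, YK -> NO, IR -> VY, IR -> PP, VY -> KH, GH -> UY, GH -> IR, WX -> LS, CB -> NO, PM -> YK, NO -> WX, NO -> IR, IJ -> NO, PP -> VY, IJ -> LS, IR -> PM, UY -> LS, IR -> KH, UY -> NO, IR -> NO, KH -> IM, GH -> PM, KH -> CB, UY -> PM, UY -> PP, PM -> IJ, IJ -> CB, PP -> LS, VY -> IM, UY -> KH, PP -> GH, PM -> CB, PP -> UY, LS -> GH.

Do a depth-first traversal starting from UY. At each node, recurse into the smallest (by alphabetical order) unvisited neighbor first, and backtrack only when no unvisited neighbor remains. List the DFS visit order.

UY -> KH -> CB -> NO -> IR -> PM -> IJ -> LS -> GH -> YK -> PP -> VY -> IM -> WX

Visit UY
UY → KH
KH → CB
CB → NO
NO → IR
IR → PM
PM → IJ
IJ → LS
LS → GH
PM → YK
IR → PP
PP → VY
VY → IM
NO → WX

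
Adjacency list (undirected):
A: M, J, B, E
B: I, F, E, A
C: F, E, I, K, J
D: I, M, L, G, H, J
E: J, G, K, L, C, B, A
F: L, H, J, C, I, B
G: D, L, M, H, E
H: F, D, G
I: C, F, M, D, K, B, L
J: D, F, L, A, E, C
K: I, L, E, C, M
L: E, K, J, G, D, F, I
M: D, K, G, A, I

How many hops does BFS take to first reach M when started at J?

Level 0: J
Level 1: A, C, D, E, F, L
Level 2: B, G, H, I, K, M
M first appears at level 2.

2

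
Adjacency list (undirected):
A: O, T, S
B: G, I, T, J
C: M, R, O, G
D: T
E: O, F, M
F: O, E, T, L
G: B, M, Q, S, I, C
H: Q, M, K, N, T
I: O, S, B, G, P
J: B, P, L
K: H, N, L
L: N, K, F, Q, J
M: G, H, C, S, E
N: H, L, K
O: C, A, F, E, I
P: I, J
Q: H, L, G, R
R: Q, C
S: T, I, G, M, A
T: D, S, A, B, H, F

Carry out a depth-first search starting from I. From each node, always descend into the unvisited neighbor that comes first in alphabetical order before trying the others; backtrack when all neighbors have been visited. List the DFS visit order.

I, B, G, C, M, E, F, L, J, P, K, H, N, Q, R, T, A, O, S, D

Visit I
I → B
B → G
G → C
C → M
M → E
E → F
F → L
L → J
J → P
L → K
K → H
H → N
H → Q
Q → R
H → T
T → A
A → O
A → S
T → D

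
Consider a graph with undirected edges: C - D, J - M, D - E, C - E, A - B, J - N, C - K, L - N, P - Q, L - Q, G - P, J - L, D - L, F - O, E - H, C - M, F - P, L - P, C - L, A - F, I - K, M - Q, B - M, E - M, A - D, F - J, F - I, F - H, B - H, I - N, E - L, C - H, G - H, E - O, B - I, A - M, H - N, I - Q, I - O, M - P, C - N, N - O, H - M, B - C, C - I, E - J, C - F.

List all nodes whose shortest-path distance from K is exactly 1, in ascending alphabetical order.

Level 0: K
Level 1: C, I
Level 2: B, D, E, F, H, L, M, N, O, Q
Level 3: A, G, J, P

C, I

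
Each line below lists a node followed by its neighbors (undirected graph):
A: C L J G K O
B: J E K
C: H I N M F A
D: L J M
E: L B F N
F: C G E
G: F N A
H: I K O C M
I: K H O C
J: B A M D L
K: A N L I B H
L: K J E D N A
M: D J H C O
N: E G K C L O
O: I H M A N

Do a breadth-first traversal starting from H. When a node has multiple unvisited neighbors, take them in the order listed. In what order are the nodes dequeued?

Visit H; enqueue I, K, O, C, M → queue [I, K, O, C, M]
Visit I → queue [K, O, C, M]
Visit K; enqueue A, N, L, B → queue [O, C, M, A, N, L, B]
Visit O → queue [C, M, A, N, L, B]
Visit C; enqueue F → queue [M, A, N, L, B, F]
Visit M; enqueue D, J → queue [A, N, L, B, F, D, J]
Visit A; enqueue G → queue [N, L, B, F, D, J, G]
Visit N; enqueue E → queue [L, B, F, D, J, G, E]
Visit L → queue [B, F, D, J, G, E]
Visit B → queue [F, D, J, G, E]
Visit F → queue [D, J, G, E]
Visit D → queue [J, G, E]
Visit J → queue [G, E]
Visit G → queue [E]
Visit E → queue []

H, I, K, O, C, M, A, N, L, B, F, D, J, G, E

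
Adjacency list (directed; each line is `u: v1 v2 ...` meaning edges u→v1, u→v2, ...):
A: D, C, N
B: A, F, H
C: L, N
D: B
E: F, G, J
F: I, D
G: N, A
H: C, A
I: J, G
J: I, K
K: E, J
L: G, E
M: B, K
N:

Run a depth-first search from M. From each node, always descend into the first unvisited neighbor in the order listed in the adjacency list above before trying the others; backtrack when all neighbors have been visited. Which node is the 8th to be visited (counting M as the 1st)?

N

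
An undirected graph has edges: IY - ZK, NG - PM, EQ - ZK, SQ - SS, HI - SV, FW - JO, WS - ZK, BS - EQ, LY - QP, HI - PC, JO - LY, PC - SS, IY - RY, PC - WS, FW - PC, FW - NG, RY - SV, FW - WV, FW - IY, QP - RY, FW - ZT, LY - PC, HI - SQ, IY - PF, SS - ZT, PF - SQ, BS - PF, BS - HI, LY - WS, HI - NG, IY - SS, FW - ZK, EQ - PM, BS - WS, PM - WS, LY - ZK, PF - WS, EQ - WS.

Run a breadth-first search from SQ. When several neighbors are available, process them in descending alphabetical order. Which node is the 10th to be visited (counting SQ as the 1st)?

SV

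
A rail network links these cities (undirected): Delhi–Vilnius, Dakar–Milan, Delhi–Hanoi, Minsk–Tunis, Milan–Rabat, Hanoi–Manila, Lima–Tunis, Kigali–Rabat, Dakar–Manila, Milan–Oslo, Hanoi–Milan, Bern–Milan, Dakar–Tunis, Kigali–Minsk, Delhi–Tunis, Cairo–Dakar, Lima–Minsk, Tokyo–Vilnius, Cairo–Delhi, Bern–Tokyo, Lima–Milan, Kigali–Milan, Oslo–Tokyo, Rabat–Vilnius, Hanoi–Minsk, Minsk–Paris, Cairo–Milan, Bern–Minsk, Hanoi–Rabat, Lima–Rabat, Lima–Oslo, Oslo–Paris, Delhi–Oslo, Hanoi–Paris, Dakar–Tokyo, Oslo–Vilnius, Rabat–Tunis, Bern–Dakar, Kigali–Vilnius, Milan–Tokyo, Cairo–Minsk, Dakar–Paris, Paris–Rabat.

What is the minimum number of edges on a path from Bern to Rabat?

2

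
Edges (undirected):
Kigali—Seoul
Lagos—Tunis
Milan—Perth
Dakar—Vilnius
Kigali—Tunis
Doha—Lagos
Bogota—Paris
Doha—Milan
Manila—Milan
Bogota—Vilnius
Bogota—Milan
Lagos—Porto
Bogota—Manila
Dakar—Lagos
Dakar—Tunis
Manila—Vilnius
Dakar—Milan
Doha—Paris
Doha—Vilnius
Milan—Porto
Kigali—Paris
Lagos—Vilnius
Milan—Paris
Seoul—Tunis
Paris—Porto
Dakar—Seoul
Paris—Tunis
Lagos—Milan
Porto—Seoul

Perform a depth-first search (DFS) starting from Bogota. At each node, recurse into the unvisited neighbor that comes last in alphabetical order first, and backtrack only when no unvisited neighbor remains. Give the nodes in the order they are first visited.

Bogota Vilnius Manila Milan Porto Seoul Tunis Paris Kigali Doha Lagos Dakar Perth

Visit Bogota
Bogota → Vilnius
Vilnius → Manila
Manila → Milan
Milan → Porto
Porto → Seoul
Seoul → Tunis
Tunis → Paris
Paris → Kigali
Paris → Doha
Doha → Lagos
Lagos → Dakar
Milan → Perth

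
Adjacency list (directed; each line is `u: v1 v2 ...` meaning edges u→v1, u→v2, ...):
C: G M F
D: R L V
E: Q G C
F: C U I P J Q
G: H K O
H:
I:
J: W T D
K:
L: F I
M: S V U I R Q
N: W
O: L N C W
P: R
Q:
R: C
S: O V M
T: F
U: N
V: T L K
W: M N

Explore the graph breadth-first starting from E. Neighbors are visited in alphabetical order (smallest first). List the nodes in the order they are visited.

Visit E; enqueue C, G, Q → queue [C, G, Q]
Visit C; enqueue F, M → queue [G, Q, F, M]
Visit G; enqueue H, K, O → queue [Q, F, M, H, K, O]
Visit Q → queue [F, M, H, K, O]
Visit F; enqueue I, J, P, U → queue [M, H, K, O, I, J, P, U]
Visit M; enqueue R, S, V → queue [H, K, O, I, J, P, U, R, S, V]
Visit H → queue [K, O, I, J, P, U, R, S, V]
Visit K → queue [O, I, J, P, U, R, S, V]
Visit O; enqueue L, N, W → queue [I, J, P, U, R, S, V, L, N, W]
Visit I → queue [J, P, U, R, S, V, L, N, W]
Visit J; enqueue D, T → queue [P, U, R, S, V, L, N, W, D, T]
Visit P → queue [U, R, S, V, L, N, W, D, T]
Visit U → queue [R, S, V, L, N, W, D, T]
Visit R → queue [S, V, L, N, W, D, T]
Visit S → queue [V, L, N, W, D, T]
Visit V → queue [L, N, W, D, T]
Visit L → queue [N, W, D, T]
Visit N → queue [W, D, T]
Visit W → queue [D, T]
Visit D → queue [T]
Visit T → queue []

E -> C -> G -> Q -> F -> M -> H -> K -> O -> I -> J -> P -> U -> R -> S -> V -> L -> N -> W -> D -> T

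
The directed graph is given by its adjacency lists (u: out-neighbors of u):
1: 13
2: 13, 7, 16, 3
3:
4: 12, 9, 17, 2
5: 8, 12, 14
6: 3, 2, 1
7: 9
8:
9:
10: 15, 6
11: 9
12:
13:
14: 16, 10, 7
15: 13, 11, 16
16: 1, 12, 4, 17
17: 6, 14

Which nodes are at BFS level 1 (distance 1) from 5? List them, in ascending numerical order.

8, 12, 14

Level 0: 5
Level 1: 8, 12, 14
Level 2: 7, 10, 16
Level 3: 1, 4, 6, 9, 15, 17
Level 4: 2, 3, 11, 13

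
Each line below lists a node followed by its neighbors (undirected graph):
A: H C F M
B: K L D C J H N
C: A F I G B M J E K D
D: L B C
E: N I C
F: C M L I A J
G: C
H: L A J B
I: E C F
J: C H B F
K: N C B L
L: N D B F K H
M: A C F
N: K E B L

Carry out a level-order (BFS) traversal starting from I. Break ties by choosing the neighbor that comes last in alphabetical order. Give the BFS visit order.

Visit I; enqueue F, E, C → queue [F, E, C]
Visit F; enqueue M, L, J, A → queue [E, C, M, L, J, A]
Visit E; enqueue N → queue [C, M, L, J, A, N]
Visit C; enqueue K, G, D, B → queue [M, L, J, A, N, K, G, D, B]
Visit M → queue [L, J, A, N, K, G, D, B]
Visit L; enqueue H → queue [J, A, N, K, G, D, B, H]
Visit J → queue [A, N, K, G, D, B, H]
Visit A → queue [N, K, G, D, B, H]
Visit N → queue [K, G, D, B, H]
Visit K → queue [G, D, B, H]
Visit G → queue [D, B, H]
Visit D → queue [B, H]
Visit B → queue [H]
Visit H → queue []

I, F, E, C, M, L, J, A, N, K, G, D, B, H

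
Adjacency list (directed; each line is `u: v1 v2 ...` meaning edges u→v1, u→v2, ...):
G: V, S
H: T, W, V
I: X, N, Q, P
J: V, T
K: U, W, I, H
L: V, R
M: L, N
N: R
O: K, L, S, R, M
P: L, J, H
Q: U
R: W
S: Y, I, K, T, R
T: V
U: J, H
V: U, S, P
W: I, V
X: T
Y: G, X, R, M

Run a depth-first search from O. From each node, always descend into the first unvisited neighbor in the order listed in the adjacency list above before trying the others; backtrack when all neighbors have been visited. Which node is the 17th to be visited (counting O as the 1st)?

L

Visit O
O → K
K → U
U → J
J → V
V → S
S → Y
Y → G
Y → X
X → T
Y → R
R → W
W → I
I → N
I → Q
I → P
P → L
P → H
Y → M

Visit order: O, K, U, J, V, S, Y, G, X, T, R, W, I, N, Q, P, L, H, M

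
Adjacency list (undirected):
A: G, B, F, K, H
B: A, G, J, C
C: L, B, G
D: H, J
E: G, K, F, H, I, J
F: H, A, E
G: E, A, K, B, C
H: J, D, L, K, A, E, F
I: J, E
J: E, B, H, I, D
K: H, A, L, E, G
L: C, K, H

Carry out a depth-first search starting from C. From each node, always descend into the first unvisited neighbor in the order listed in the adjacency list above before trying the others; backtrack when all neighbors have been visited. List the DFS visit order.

Visit C
C → L
L → K
K → H
H → J
J → E
E → G
G → A
A → B
A → F
E → I
J → D

C, L, K, H, J, E, G, A, B, F, I, D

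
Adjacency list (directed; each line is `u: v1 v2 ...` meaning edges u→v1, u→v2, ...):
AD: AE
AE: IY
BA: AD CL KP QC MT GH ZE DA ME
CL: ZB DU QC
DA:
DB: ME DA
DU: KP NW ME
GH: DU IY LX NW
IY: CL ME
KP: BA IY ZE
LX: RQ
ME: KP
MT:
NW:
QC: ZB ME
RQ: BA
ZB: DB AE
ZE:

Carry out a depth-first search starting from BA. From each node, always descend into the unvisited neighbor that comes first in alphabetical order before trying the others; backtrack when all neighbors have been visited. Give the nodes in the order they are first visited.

Visit BA
BA → AD
AD → AE
AE → IY
IY → CL
CL → DU
DU → KP
KP → ZE
DU → ME
DU → NW
CL → QC
QC → ZB
ZB → DB
DB → DA
BA → GH
GH → LX
LX → RQ
BA → MT

BA, AD, AE, IY, CL, DU, KP, ZE, ME, NW, QC, ZB, DB, DA, GH, LX, RQ, MT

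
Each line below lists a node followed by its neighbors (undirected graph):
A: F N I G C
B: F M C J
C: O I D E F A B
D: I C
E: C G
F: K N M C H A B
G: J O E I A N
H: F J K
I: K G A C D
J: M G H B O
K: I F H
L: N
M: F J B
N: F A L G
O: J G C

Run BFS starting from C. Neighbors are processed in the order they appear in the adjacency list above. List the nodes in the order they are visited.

C -> O -> I -> D -> E -> F -> A -> B -> J -> G -> K -> N -> M -> H -> L

Visit C; enqueue O, I, D, E, F, A, B → queue [O, I, D, E, F, A, B]
Visit O; enqueue J, G → queue [I, D, E, F, A, B, J, G]
Visit I; enqueue K → queue [D, E, F, A, B, J, G, K]
Visit D → queue [E, F, A, B, J, G, K]
Visit E → queue [F, A, B, J, G, K]
Visit F; enqueue N, M, H → queue [A, B, J, G, K, N, M, H]
Visit A → queue [B, J, G, K, N, M, H]
Visit B → queue [J, G, K, N, M, H]
Visit J → queue [G, K, N, M, H]
Visit G → queue [K, N, M, H]
Visit K → queue [N, M, H]
Visit N; enqueue L → queue [M, H, L]
Visit M → queue [H, L]
Visit H → queue [L]
Visit L → queue []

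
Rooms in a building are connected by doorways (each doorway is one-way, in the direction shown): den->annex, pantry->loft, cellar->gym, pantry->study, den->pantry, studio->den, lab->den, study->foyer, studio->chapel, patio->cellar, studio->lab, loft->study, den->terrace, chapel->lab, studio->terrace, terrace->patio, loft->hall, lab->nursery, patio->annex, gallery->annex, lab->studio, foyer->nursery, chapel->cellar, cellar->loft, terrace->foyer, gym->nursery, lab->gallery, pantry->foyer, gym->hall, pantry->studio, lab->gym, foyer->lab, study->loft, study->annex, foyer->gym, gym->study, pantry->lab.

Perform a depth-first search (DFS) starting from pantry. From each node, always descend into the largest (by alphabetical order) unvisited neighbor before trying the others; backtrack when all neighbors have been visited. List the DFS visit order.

pantry → study → loft → hall → foyer → nursery → lab → studio → terrace → patio → cellar → gym → annex → den → chapel → gallery

Visit pantry
pantry → study
study → loft
loft → hall
study → foyer
foyer → nursery
foyer → lab
lab → studio
studio → terrace
terrace → patio
patio → cellar
cellar → gym
patio → annex
studio → den
studio → chapel
lab → gallery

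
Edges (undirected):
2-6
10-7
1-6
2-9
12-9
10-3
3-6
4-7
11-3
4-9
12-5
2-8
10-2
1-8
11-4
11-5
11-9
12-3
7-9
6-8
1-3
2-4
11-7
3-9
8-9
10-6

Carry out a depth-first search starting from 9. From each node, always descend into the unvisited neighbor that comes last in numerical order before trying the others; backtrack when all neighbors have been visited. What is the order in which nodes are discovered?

9, 12, 5, 11, 7, 10, 6, 8, 2, 4, 1, 3

Visit 9
9 → 12
12 → 5
5 → 11
11 → 7
7 → 10
10 → 6
6 → 8
8 → 2
2 → 4
8 → 1
1 → 3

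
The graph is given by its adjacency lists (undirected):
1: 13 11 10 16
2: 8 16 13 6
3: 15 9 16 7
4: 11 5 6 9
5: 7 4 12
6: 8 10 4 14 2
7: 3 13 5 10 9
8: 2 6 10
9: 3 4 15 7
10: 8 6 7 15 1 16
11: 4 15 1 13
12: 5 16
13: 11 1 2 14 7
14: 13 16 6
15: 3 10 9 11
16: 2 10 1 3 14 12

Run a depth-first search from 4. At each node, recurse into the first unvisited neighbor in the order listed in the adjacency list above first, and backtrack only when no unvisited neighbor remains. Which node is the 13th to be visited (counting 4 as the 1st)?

14

Visit 4
4 → 11
11 → 15
15 → 3
3 → 9
9 → 7
7 → 13
13 → 1
1 → 10
10 → 8
8 → 2
2 → 16
16 → 14
14 → 6
16 → 12
12 → 5

Visit order: 4, 11, 15, 3, 9, 7, 13, 1, 10, 8, 2, 16, 14, 6, 12, 5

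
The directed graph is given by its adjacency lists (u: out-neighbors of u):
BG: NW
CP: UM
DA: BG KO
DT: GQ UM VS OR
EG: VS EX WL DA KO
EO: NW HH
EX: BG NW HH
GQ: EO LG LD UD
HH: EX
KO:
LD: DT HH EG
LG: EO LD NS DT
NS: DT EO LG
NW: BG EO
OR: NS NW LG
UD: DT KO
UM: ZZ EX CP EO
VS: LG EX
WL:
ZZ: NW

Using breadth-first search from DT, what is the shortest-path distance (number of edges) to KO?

Level 0: DT
Level 1: GQ, OR, UM, VS
Level 2: CP, EO, EX, LD, LG, NS, NW, UD, ZZ
Level 3: BG, EG, HH, KO
Level 4: DA, WL
KO first appears at level 3.

3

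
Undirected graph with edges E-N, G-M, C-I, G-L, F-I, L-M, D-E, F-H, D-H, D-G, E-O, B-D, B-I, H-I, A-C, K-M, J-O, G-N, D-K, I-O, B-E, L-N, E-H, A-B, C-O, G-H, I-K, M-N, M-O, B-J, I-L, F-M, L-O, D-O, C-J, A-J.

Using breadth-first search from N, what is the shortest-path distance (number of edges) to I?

Level 0: N
Level 1: E, G, L, M
Level 2: B, D, F, H, I, K, O
Level 3: A, C, J
I first appears at level 2.

2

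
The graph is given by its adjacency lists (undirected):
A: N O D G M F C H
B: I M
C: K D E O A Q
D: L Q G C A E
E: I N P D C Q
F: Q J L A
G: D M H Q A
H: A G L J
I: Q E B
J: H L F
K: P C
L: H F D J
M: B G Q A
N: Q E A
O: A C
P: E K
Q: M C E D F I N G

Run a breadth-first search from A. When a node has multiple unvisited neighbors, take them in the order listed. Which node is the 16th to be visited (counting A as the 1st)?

I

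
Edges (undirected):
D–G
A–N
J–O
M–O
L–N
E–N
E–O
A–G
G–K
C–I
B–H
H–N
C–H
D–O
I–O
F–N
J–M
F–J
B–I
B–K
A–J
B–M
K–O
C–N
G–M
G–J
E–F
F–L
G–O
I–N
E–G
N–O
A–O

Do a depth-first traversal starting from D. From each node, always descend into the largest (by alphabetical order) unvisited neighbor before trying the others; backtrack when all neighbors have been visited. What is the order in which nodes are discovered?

Visit D
D → O
O → N
N → L
L → F
F → J
J → M
M → G
G → K
K → B
B → I
I → C
C → H
G → E
G → A

D -> O -> N -> L -> F -> J -> M -> G -> K -> B -> I -> C -> H -> E -> A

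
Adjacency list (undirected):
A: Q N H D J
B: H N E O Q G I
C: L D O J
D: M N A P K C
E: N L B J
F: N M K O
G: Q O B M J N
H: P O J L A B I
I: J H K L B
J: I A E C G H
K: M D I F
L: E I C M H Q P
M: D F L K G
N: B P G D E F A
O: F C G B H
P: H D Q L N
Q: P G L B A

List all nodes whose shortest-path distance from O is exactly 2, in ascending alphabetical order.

A, D, E, I, J, K, L, M, N, P, Q

Level 0: O
Level 1: B, C, F, G, H
Level 2: A, D, E, I, J, K, L, M, N, P, Q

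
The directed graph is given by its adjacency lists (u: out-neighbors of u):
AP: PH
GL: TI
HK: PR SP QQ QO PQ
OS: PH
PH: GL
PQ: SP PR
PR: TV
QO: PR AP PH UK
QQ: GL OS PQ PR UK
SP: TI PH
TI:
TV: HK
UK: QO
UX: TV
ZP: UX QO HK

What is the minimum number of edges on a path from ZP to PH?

Level 0: ZP
Level 1: HK, QO, UX
Level 2: AP, PH, PQ, PR, QQ, SP, TV, UK
Level 3: GL, OS, TI
PH first appears at level 2.

2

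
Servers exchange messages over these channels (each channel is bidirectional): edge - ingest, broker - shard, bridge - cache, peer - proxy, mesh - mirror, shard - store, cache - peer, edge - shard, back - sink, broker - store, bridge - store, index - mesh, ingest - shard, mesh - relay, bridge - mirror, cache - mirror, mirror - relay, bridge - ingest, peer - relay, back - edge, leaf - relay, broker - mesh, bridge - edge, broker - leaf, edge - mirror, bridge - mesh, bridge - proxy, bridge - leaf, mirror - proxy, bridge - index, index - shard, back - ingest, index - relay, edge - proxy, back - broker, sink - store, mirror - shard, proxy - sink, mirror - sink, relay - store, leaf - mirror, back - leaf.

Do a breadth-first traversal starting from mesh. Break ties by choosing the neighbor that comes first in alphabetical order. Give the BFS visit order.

Visit mesh; enqueue bridge, broker, index, mirror, relay → queue [bridge, broker, index, mirror, relay]
Visit bridge; enqueue cache, edge, ingest, leaf, proxy, store → queue [broker, index, mirror, relay, cache, edge, ingest, leaf, proxy, store]
Visit broker; enqueue back, shard → queue [index, mirror, relay, cache, edge, ingest, leaf, proxy, store, back, shard]
Visit index → queue [mirror, relay, cache, edge, ingest, leaf, proxy, store, back, shard]
Visit mirror; enqueue sink → queue [relay, cache, edge, ingest, leaf, proxy, store, back, shard, sink]
Visit relay; enqueue peer → queue [cache, edge, ingest, leaf, proxy, store, back, shard, sink, peer]
Visit cache → queue [edge, ingest, leaf, proxy, store, back, shard, sink, peer]
Visit edge → queue [ingest, leaf, proxy, store, back, shard, sink, peer]
Visit ingest → queue [leaf, proxy, store, back, shard, sink, peer]
Visit leaf → queue [proxy, store, back, shard, sink, peer]
Visit proxy → queue [store, back, shard, sink, peer]
Visit store → queue [back, shard, sink, peer]
Visit back → queue [shard, sink, peer]
Visit shard → queue [sink, peer]
Visit sink → queue [peer]
Visit peer → queue []

mesh -> bridge -> broker -> index -> mirror -> relay -> cache -> edge -> ingest -> leaf -> proxy -> store -> back -> shard -> sink -> peer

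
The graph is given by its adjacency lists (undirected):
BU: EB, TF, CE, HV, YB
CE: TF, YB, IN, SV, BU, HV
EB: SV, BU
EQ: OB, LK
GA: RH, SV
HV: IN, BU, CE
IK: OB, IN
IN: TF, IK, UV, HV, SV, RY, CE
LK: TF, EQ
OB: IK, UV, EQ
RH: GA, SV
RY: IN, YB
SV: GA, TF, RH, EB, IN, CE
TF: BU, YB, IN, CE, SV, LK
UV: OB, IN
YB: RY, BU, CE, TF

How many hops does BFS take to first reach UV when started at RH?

3

Level 0: RH
Level 1: GA, SV
Level 2: CE, EB, IN, TF
Level 3: BU, HV, IK, LK, RY, UV, YB
Level 4: EQ, OB
UV first appears at level 3.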